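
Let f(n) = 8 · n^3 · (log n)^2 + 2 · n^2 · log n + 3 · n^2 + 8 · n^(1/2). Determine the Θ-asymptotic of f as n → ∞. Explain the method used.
f(n) ∈ Θ(n^3 · (log n)^2)

Compare the terms by growth order. For large n, n^a · (log n)^b dominates n^a' · (log n)^b' iff a > a', or (a = a' and b > b'). Ranking the 4 terms shows the dominant one is 8 · n^3 · (log n)^2. Hence f(n) ∈ Θ(n^3 · (log n)^2).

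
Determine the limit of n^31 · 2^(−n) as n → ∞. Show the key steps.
lim = 0

Exponentials with base > 1 dominate every fixed polynomial: for any fixed c, n^c / 2^n → 0 as n → ∞ (e.g. by the ratio test, or by writing 2^n = e^(n ln 2) and noting e^(n ln 2) / n^c → ∞). Hence n^31 · 2^(−n) = n^31 / 2^n → 0.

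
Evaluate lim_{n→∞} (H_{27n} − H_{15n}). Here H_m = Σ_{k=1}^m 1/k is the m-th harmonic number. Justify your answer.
lim = ln(27/15) = ln(9/5)

Euler-Maclaurin gives H_m = ln m + γ + 1/(2m) + O(1/m^2). The γ and O(1/m) terms cancel in the difference:
  H_{27n} − H_{15n} = ln(27n) − ln(15n) + O(1/n) = ln(27/15) + O(1/n).
Hence the limit is ln(27/15) = ln(9/5).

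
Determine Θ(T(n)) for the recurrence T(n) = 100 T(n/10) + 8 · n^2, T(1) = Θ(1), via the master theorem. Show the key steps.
T(n) = Θ(n^2 log n)

log_10 100 = 2, and f(n) = 8 · n^2 = Θ(n^(log_10 100)). This is Case 2 of the master theorem: T(n) = Θ(f(n) · log n) = Θ(n^2 log n).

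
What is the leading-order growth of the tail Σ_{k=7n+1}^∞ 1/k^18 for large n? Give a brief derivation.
Σ_{k>7n} 1/k^18 ~ 1/(17 · (7n)^17)

Compare to the integral: ∫_{7n}^∞ x^(−18) dx = [−x^(−17)/17]_{7n}^∞ = 1/((18−1)·(7n)^17). Euler-Maclaurin then gives
  Σ_{k>7n} 1/k^18 = ∫_{7n}^∞ dx/x^18 − 1/(2·(7n)^18) + O(1/(7n)^19).
(Equivalently this is ζ(18) − Σ_{k≤7n} 1/k^18.)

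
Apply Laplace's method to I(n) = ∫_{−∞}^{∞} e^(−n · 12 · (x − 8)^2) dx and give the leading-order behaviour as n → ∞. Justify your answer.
I(n) = sqrt(π/(12n))

Here φ(x) = 12 · (x − 8)^2 has its unique minimum at x* = 8 with φ(x*) = 0 and φ''(x*) = 24. Laplace's method gives
  I(n) ~ e^(−n φ(x*)) · sqrt(2π / (n · φ''(x*))) = sqrt(2π / (24n)) = sqrt(π/(12n)).
This is exact: substituting u = (x − 8)·sqrt(12n) gives I(n) = (1/sqrt(12n)) ∫_{−∞}^{∞} e^(−u^2) du = sqrt(π/(12n)).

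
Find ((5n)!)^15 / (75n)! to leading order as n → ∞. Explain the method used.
((5n)!)^15/(75n)! ~ ((2π·5n)^(14/2) / sqrt(15)) · 15^(−15·5n)  →  0

Write N = 5n. Stirling: N! ~ sqrt(2π N)(N/e)^N and (15N)! ~ sqrt(2π·15N)·(15N/e)^(15N).
  (N!)^15/(15N)! ~ (2π N)^(15/2) (N/e)^(15N) / [sqrt(2π·15N) (15N/e)^(15N)]
     = (2π N)^(15/2) / sqrt(2π·15N) · (N/(15N))^(15N)
     = (2π N)^((15−1)/2) / sqrt(15) · 15^(−15N).
Since 15^15 > 1, the factor 15^(−15N) decays exponentially, so the ratio → 0. Substituting N = 5n gives the stated form.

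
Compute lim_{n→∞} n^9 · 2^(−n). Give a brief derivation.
lim = 0

Exponentials with base > 1 dominate every fixed polynomial: for any fixed c, n^c / 2^n → 0 as n → ∞ (e.g. by the ratio test, or by writing 2^n = e^(n ln 2) and noting e^(n ln 2) / n^c → ∞). Hence n^9 · 2^(−n) = n^9 / 2^n → 0.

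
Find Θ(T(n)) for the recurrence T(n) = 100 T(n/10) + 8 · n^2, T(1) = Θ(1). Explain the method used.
T(n) = Θ(n^2 log n)

log_10 100 = 2, and f(n) = 8 · n^2 = Θ(n^(log_10 100)). This is Case 2 of the master theorem: T(n) = Θ(f(n) · log n) = Θ(n^2 log n).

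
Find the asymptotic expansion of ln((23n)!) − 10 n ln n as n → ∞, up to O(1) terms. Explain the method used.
ln((23n)!) − 10 n ln n = 13 n ln n + 23(ln 23 − 1) n + (1/2) ln(2π·23n) + O(1/n)

Stirling: ln((23n)!) = 23n ln(23n) − 23n + (1/2) ln(2π·23n) + O(1/n).
Expand 23n ln(23n) = 23n (ln n + ln 23) = 23n ln n + 23n ln 23.
Subtract 10n ln n: leading term is (23 − 10) n ln n = 13 n ln n. The next term is 23n ln 23 − 23n = 23(ln 23 − 1) n. Then the (1/2) ln(2π·23n) correction.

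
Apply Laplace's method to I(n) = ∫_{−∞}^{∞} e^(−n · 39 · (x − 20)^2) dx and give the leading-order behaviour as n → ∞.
I(n) = sqrt(π/(39n))

Here φ(x) = 39 · (x − 20)^2 has its unique minimum at x* = 20 with φ(x*) = 0 and φ''(x*) = 78. Laplace's method gives
  I(n) ~ e^(−n φ(x*)) · sqrt(2π / (n · φ''(x*))) = sqrt(2π / (78n)) = sqrt(π/(39n)).
This is exact: substituting u = (x − 20)·sqrt(39n) gives I(n) = (1/sqrt(39n)) ∫_{−∞}^{∞} e^(−u^2) du = sqrt(π/(39n)).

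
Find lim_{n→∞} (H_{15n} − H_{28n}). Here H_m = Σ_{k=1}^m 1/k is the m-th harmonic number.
lim = ln(15/28)

Euler-Maclaurin gives H_m = ln m + γ + 1/(2m) + O(1/m^2). The γ and O(1/m) terms cancel in the difference:
  H_{15n} − H_{28n} = ln(15n) − ln(28n) + O(1/n) = ln(15/28) + O(1/n).
Hence the limit is ln(15/28).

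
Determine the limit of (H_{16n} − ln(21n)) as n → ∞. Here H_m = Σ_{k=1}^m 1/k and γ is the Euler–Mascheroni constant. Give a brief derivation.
lim = ln(16/21) + γ

By Euler-Maclaurin, H_m = ln m + γ + O(1/m). So
  H_{16n} − ln(21n) = ln(16n) + γ − ln(21n) + O(1/n)
                       = ln(16/21) + γ + O(1/n).
Hence the limit is ln(16/21) + γ.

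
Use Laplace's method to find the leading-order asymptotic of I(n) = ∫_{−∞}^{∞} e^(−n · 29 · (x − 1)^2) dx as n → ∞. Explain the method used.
I(n) = sqrt(π/(29n))

Here φ(x) = 29 · (x − 1)^2 has its unique minimum at x* = 1 with φ(x*) = 0 and φ''(x*) = 58. Laplace's method gives
  I(n) ~ e^(−n φ(x*)) · sqrt(2π / (n · φ''(x*))) = sqrt(2π / (58n)) = sqrt(π/(29n)).
This is exact: substituting u = (x − 1)·sqrt(29n) gives I(n) = (1/sqrt(29n)) ∫_{−∞}^{∞} e^(−u^2) du = sqrt(π/(29n)).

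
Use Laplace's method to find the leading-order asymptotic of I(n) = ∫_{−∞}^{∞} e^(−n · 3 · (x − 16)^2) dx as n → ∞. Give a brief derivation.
I(n) = sqrt(π/(3n))

Here φ(x) = 3 · (x − 16)^2 has its unique minimum at x* = 16 with φ(x*) = 0 and φ''(x*) = 6. Laplace's method gives
  I(n) ~ e^(−n φ(x*)) · sqrt(2π / (n · φ''(x*))) = sqrt(2π / (6n)) = sqrt(π/(3n)).
This is exact: substituting u = (x − 16)·sqrt(3n) gives I(n) = (1/sqrt(3n)) ∫_{−∞}^{∞} e^(−u^2) du = sqrt(π/(3n)).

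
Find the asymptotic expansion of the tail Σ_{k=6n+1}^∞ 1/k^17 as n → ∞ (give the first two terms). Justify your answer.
Σ_{k>6n} 1/k^17 = 1/(16 · (6n)^16) − 1/(2 · (6n)^17) + O(1/(6n)^18)

Compare to the integral: ∫_{6n}^∞ x^(−17) dx = [−x^(−16)/16]_{6n}^∞ = 1/((17−1)·(6n)^16). The Euler-Maclaurin correction adds −f(6n)/2 = −1/(2·(6n)^17). Euler-Maclaurin then gives
  Σ_{k>6n} 1/k^17 = ∫_{6n}^∞ dx/x^17 − 1/(2·(6n)^17) + O(1/(6n)^18).
(Equivalently this is ζ(17) − Σ_{k≤6n} 1/k^17.)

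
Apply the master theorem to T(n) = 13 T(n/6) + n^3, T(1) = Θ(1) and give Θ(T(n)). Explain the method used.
T(n) = Θ(n^3)

log_6 13 ≈ 1.432. f(n) = n^3 dominates n^(log_6 13) since 3 > 1.432, and the regularity condition a·f(n/b) = 13·(n/6)^3 = (13/216)·n^3 ≤ c·f(n) holds with c = 13/216 ≈ 0.0602 < 1. So this is Case 3: T(n) = Θ(f(n)) = Θ(n^3).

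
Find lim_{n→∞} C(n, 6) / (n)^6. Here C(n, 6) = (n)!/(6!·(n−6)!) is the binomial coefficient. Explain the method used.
lim = 1/6! = 1/720

With N = n → ∞: C(N, 6) / N^6 = [N(N−1)…(N−5)] / (6! · N^6) = (1/6!) · 1 · (1 − 1/n) · … · (1 − 5/n). Each factor → 1 as N → ∞, so the limit is 1/6! = 1/720.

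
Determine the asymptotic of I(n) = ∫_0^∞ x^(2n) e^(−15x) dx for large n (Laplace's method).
I(n) ~ (sqrt(2π·2n) / 15) · (2n/(15e))^(2n)

Write the integrand as exp(2n ln x − 15x) and set f(x) = 2n ln x − 15x. Then f'(x) = 2n/x − 15 = 0 at x* = 2n/15, and f''(x*) = −2n/x*^2 = −15^2/(2n). Laplace's method (interior maximum) gives
  I(n) ~ e^(f(x*)) · sqrt(2π / |f''(x*)|)
        = exp(2n ln(2n/15) − 2n) · sqrt(2π · 2n / 15^2)
        = (2n/15)^(2n) e^(−2n) · sqrt(2π·2n) / 15
        = (sqrt(2π·2n) / 15) · (2n/(15e))^(2n).
This matches Γ(2n+1)/15^(2n+1) with Stirling applied to Γ.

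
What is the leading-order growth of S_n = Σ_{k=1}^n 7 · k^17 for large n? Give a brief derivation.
S_n ~ 7 · n^18 / 18

By integral comparison (Euler-Maclaurin), Σ_{k=1}^n 7 · k^17 = 7 · ∫_0^n x^17 dx + O(n^17) = 7 · n^18/18 + O(n^17). (Equivalently, Faulhaber's formula gives the same leading term.)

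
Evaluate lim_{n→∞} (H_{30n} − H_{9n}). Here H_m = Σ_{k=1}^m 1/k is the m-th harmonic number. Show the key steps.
lim = ln(30/9) = ln(10/3)

Euler-Maclaurin gives H_m = ln m + γ + 1/(2m) + O(1/m^2). The γ and O(1/m) terms cancel in the difference:
  H_{30n} − H_{9n} = ln(30n) − ln(9n) + O(1/n) = ln(30/9) + O(1/n).
Hence the limit is ln(30/9) = ln(10/3).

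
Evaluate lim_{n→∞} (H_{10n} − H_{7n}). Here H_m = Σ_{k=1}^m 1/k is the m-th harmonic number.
lim = ln(10/7)

Euler-Maclaurin gives H_m = ln m + γ + 1/(2m) + O(1/m^2). The γ and O(1/m) terms cancel in the difference:
  H_{10n} − H_{7n} = ln(10n) − ln(7n) + O(1/n) = ln(10/7) + O(1/n).
Hence the limit is ln(10/7).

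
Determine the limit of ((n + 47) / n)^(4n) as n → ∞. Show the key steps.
lim = e^188

Rewrite as (1 + 47/n)^(4n). By the standard limit (1 + x/n)^n → e^x, we have (1 + 47/n)^n → e^47, and raising to the 4th power gives e^188.
More precisely, ln[(1 + 47/n)^(4n)] = 4n · ln(1 + 47/n) = 4n · (47/n + O(1/n^2)) = 188 + O(1/n) → 188.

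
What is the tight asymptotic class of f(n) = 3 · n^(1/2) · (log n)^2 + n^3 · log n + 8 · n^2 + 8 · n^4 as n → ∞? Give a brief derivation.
f(n) ∈ Θ(n^4)

Compare the terms by growth order. For large n, n^a · (log n)^b dominates n^a' · (log n)^b' iff a > a', or (a = a' and b > b'). Ranking the 4 terms shows the dominant one is 8 · n^4. Hence f(n) ∈ Θ(n^4).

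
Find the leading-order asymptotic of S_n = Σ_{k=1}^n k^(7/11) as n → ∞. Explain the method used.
S_n ~ (11/18) · n^(18/11)

Integral comparison: Σ_{k=1}^n k^(7/11) = ∫_0^n x^(7/11) dx + O(n^(7/11)). The integral is n^(1 + 7/11) / (1 + 7/11) = n^((7+11)/11) / ((7+11)/11) = (11/18) · n^(18/11).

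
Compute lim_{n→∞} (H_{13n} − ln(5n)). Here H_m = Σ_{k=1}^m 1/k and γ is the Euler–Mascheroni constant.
lim = ln(13/5) + γ

By Euler-Maclaurin, H_m = ln m + γ + O(1/m). So
  H_{13n} − ln(5n) = ln(13n) + γ − ln(5n) + O(1/n)
                       = ln(13/5) + γ + O(1/n).
Hence the limit is ln(13/5) + γ.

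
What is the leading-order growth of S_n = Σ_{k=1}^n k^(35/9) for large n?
S_n ~ (9/44) · n^(44/9)

Integral comparison: Σ_{k=1}^n k^(35/9) = ∫_0^n x^(35/9) dx + O(n^(35/9)). The integral is n^(1 + 35/9) / (1 + 35/9) = n^((35+9)/9) / ((35+9)/9) = (9/44) · n^(44/9).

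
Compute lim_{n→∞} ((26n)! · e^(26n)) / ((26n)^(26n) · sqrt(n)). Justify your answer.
lim = sqrt(2π·26)

Stirling: (26n)! ~ sqrt(2π·26n) · (26n/e)^(26n). Hence
  (26n)! · e^(26n) / (26n)^(26n) ~ sqrt(2π·26n).
Dividing by sqrt(n): sqrt(2π·26n) / sqrt(n) = sqrt(2π·26) · n^((1−1)/2), so the limit is sqrt(2π·26).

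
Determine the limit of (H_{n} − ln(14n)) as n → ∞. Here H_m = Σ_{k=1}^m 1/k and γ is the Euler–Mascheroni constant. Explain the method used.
lim = −ln 14 + γ

By Euler-Maclaurin, H_m = ln m + γ + O(1/m). So
  H_{n} − ln(14n) = ln(n) + γ − ln(14n) + O(1/n)
                       = ln(1/14) + γ + O(1/n).
Hence the limit is ln(1/14) + γ.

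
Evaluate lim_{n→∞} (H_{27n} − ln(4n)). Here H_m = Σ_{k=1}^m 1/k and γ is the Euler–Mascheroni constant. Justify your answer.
lim = ln(27/4) + γ

By Euler-Maclaurin, H_m = ln m + γ + O(1/m). So
  H_{27n} − ln(4n) = ln(27n) + γ − ln(4n) + O(1/n)
                       = ln(27/4) + γ + O(1/n).
Hence the limit is ln(27/4) + γ.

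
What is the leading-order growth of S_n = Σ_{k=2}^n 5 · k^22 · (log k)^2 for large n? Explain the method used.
S_n ~ 5 · n^23 · (log n)^2 / 23

By integral comparison, S_n = ∫_1^n 5 · x^22 · (log x)^2 dx + O(n^22 · (log n)^2). For the integral, the leading term of ∫_1^n x^22 (log x)^2 dx is n^23/23 · (log n)^2 (by repeated integration by parts; each step lowers the log-exponent and produces a relatively O(1/log n) correction). Hence S_n ~ 5 · n^23 · (log n)^2 / 23.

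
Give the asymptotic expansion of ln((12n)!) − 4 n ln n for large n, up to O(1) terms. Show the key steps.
ln((12n)!) − 4 n ln n = 8 n ln n + 12(ln 12 − 1) n + (1/2) ln(2π·12n) + O(1/n)

Stirling: ln((12n)!) = 12n ln(12n) − 12n + (1/2) ln(2π·12n) + O(1/n).
Expand 12n ln(12n) = 12n (ln n + ln 12) = 12n ln n + 12n ln 12.
Subtract 4n ln n: leading term is (12 − 4) n ln n = 8 n ln n. The next term is 12n ln 12 − 12n = 12(ln 12 − 1) n. Then the (1/2) ln(2π·12n) correction.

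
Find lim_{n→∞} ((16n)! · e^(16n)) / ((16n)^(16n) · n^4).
lim = 0

Stirling: (16n)! ~ sqrt(2π·16n) · (16n/e)^(16n). Hence
  (16n)! · e^(16n) / (16n)^(16n) ~ sqrt(2π·16n).
Dividing by n^4: sqrt(2π·16n) / n^4 = sqrt(2π·16) · n^((1−8)/2), so the expression behaves like sqrt(2π·16) · n^((1−8)/2) → 0.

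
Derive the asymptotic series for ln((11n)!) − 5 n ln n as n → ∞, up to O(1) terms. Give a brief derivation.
ln((11n)!) − 5 n ln n = 6 n ln n + 11(ln 11 − 1) n + (1/2) ln(2π·11n) + O(1/n)

Stirling: ln((11n)!) = 11n ln(11n) − 11n + (1/2) ln(2π·11n) + O(1/n).
Expand 11n ln(11n) = 11n (ln n + ln 11) = 11n ln n + 11n ln 11.
Subtract 5n ln n: leading term is (11 − 5) n ln n = 6 n ln n. The next term is 11n ln 11 − 11n = 11(ln 11 − 1) n. Then the (1/2) ln(2π·11n) correction.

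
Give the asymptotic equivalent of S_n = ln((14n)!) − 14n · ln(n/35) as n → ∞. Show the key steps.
S_n ~ 14n · (ln 490 − 1) + O(ln n)

Stirling: ln((14n)!) = 14n ln(14n) − 14n + O(ln n).
  S_n = 14n ln(14n) − 14n − 14n ln(n/35) + O(ln n)
      = 14n ln(14n) − 14n ln n + 14n ln 35 − 14n + O(ln n)
      = 14n ln 14 + 14n ln 35 − 14n + O(ln n)
      = 14n (ln 490 − 1) + O(ln n).
Numerically ln(490) − 1 ≈ 5.1944.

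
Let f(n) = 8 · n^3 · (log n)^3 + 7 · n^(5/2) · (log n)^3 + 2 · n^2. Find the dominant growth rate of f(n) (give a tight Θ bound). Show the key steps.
f(n) ∈ Θ(n^3 · (log n)^3)

Compare the terms by growth order. For large n, n^a · (log n)^b dominates n^a' · (log n)^b' iff a > a', or (a = a' and b > b'). Ranking the 3 terms shows the dominant one is 8 · n^3 · (log n)^3. Hence f(n) ∈ Θ(n^3 · (log n)^3).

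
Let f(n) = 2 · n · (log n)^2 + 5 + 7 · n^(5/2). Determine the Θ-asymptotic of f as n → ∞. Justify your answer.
f(n) ∈ Θ(n^(5/2))

Compare the terms by growth order. For large n, n^a · (log n)^b dominates n^a' · (log n)^b' iff a > a', or (a = a' and b > b'). Ranking the 3 terms shows the dominant one is 7 · n^(5/2). Hence f(n) ∈ Θ(n^(5/2)).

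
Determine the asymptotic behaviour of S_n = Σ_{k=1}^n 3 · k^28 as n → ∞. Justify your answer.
S_n ~ 3 · n^29 / 29

By integral comparison (Euler-Maclaurin), Σ_{k=1}^n 3 · k^28 = 3 · ∫_0^n x^28 dx + O(n^28) = 3 · n^29/29 + O(n^28). (Equivalently, Faulhaber's formula gives the same leading term.)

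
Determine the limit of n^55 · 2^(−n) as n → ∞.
lim = 0

Exponentials with base > 1 dominate every fixed polynomial: for any fixed c, n^c / 2^n → 0 as n → ∞ (e.g. by the ratio test, or by writing 2^n = e^(n ln 2) and noting e^(n ln 2) / n^c → ∞). Hence n^55 · 2^(−n) = n^55 / 2^n → 0.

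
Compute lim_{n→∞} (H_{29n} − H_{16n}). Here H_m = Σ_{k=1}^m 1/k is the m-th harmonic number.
lim = ln(29/16)

Euler-Maclaurin gives H_m = ln m + γ + 1/(2m) + O(1/m^2). The γ and O(1/m) terms cancel in the difference:
  H_{29n} − H_{16n} = ln(29n) − ln(16n) + O(1/n) = ln(29/16) + O(1/n).
Hence the limit is ln(29/16).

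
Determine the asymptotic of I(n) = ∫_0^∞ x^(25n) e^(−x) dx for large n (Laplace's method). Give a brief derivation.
I(n) ~ sqrt(2π·25n) · (25n/e)^(25n)

Write the integrand as exp(25n ln x − x) and set f(x) = 25n ln x − x. Then f'(x) = 25n/x − 1 = 0 at x* = 25n, and f''(x*) = −25n/x*^2 = −1/(25n). Laplace's method (interior maximum) gives
  I(n) ~ e^(f(x*)) · sqrt(2π / |f''(x*)|)
        = exp(25n ln(25n) − 25n) · sqrt(2π · 25n)
        = (25n)^(25n) e^(−25n) · sqrt(2π·25n)
        = sqrt(2π·25n) · (25n/e)^(25n).
This matches Γ(25n+1) with Stirling applied to Γ.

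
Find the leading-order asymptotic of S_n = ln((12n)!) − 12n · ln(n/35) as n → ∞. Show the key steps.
S_n ~ 12n · (ln 420 − 1) + O(ln n)

Stirling: ln((12n)!) = 12n ln(12n) − 12n + O(ln n).
  S_n = 12n ln(12n) − 12n − 12n ln(n/35) + O(ln n)
      = 12n ln(12n) − 12n ln n + 12n ln 35 − 12n + O(ln n)
      = 12n ln 12 + 12n ln 35 − 12n + O(ln n)
      = 12n (ln 420 − 1) + O(ln n).
Numerically ln(420) − 1 ≈ 5.0403.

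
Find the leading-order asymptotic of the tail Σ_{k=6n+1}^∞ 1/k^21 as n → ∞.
Σ_{k>6n} 1/k^21 ~ 1/(20 · (6n)^20)

Compare to the integral: ∫_{6n}^∞ x^(−21) dx = [−x^(−20)/20]_{6n}^∞ = 1/((21−1)·(6n)^20). Euler-Maclaurin then gives
  Σ_{k>6n} 1/k^21 = ∫_{6n}^∞ dx/x^21 − 1/(2·(6n)^21) + O(1/(6n)^22).
(Equivalently this is ζ(21) − Σ_{k≤6n} 1/k^21.)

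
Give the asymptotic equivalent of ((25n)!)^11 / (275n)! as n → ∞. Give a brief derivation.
((25n)!)^11/(275n)! ~ ((2π·25n)^(10/2) / sqrt(11)) · 11^(−11·25n)  →  0

Write N = 25n. Stirling: N! ~ sqrt(2π N)(N/e)^N and (11N)! ~ sqrt(2π·11N)·(11N/e)^(11N).
  (N!)^11/(11N)! ~ (2π N)^(11/2) (N/e)^(11N) / [sqrt(2π·11N) (11N/e)^(11N)]
     = (2π N)^(11/2) / sqrt(2π·11N) · (N/(11N))^(11N)
     = (2π N)^((11−1)/2) / sqrt(11) · 11^(−11N).
Since 11^11 > 1, the factor 11^(−11N) decays exponentially, so the ratio → 0. Substituting N = 25n gives the stated form.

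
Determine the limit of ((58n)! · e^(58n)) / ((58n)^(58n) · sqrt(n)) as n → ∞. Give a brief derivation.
lim = sqrt(2π·58)

Stirling: (58n)! ~ sqrt(2π·58n) · (58n/e)^(58n). Hence
  (58n)! · e^(58n) / (58n)^(58n) ~ sqrt(2π·58n).
Dividing by sqrt(n): sqrt(2π·58n) / sqrt(n) = sqrt(2π·58) · n^((1−1)/2), so the limit is sqrt(2π·58).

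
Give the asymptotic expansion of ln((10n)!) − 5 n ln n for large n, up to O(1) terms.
ln((10n)!) − 5 n ln n = 5 n ln n + 10(ln 10 − 1) n + (1/2) ln(2π·10n) + O(1/n)

Stirling: ln((10n)!) = 10n ln(10n) − 10n + (1/2) ln(2π·10n) + O(1/n).
Expand 10n ln(10n) = 10n (ln n + ln 10) = 10n ln n + 10n ln 10.
Subtract 5n ln n: leading term is (10 − 5) n ln n = 5 n ln n. The next term is 10n ln 10 − 10n = 10(ln 10 − 1) n. Then the (1/2) ln(2π·10n) correction.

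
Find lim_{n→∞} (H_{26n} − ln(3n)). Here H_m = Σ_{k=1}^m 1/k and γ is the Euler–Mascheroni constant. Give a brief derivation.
lim = ln(26/3) + γ

By Euler-Maclaurin, H_m = ln m + γ + O(1/m). So
  H_{26n} − ln(3n) = ln(26n) + γ − ln(3n) + O(1/n)
                       = ln(26/3) + γ + O(1/n).
Hence the limit is ln(26/3) + γ.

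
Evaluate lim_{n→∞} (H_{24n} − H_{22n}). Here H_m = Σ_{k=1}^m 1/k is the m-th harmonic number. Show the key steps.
lim = ln(24/22) = ln(12/11)

Euler-Maclaurin gives H_m = ln m + γ + 1/(2m) + O(1/m^2). The γ and O(1/m) terms cancel in the difference:
  H_{24n} − H_{22n} = ln(24n) − ln(22n) + O(1/n) = ln(24/22) + O(1/n).
Hence the limit is ln(24/22) = ln(12/11).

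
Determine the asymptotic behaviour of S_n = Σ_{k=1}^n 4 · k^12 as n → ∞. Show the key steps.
S_n ~ 4 · n^13 / 13

By integral comparison (Euler-Maclaurin), Σ_{k=1}^n 4 · k^12 = 4 · ∫_0^n x^12 dx + O(n^12) = 4 · n^13/13 + O(n^12). (Equivalently, Faulhaber's formula gives the same leading term.)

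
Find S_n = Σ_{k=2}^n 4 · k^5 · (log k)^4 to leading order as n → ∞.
S_n ~ 2 · n^6 · (log n)^4 / 3

By integral comparison, S_n = ∫_1^n 4 · x^5 · (log x)^4 dx + O(n^5 · (log n)^4). For the integral, the leading term of ∫_1^n x^5 (log x)^4 dx is n^6/6 · (log n)^4 (by repeated integration by parts; each step lowers the log-exponent and produces a relatively O(1/log n) correction). Hence S_n ~ 2 · n^6 · (log n)^4 / 3.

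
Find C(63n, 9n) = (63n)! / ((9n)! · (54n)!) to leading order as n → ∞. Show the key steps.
C(63n, 9n) ~ (823543/46656)^(9n) · sqrt(7/(12π·9n))

Write N = 9n. Apply Stirling to each factorial:
  (7N)! ~ sqrt(2π·7N) · (7N/e)^(7N),
  N! ~ sqrt(2π N) · (N/e)^N,
  (6N)! ~ sqrt(2π·6N) · (6N/e)^(6N).
The exponential factors combine to (7N)^(7N) / (N^N · (6N)^(6N)) = 7^(7N)/6^(6N) = (7^7/6^6)^N = (823543/46656)^N.
The square-root prefactors combine to sqrt(2π·7N) / (sqrt(2π N)·sqrt(2π·6N)) = sqrt(7 / (2π·6·N)) = sqrt(7/(12π·9n)).
Substituting N = 9n: C(63n, 9n) ~ (823543/46656)^(9n) · sqrt(7/(12π·9n)).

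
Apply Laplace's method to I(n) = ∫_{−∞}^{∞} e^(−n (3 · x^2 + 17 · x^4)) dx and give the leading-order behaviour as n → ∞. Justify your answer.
I(n) ~ sqrt(π/(3n))

φ(x) = 3 · x^2 + 17 · x^4 has its unique global minimum at x* = 0 (since φ'(x) = 6x + 68x^3 = 0 only at x = 0 for real x with both coefficients positive, and φ → ∞ as |x| → ∞). At x* = 0, φ(0) = 0 and φ''(0) = 6. Laplace's method then gives
  I(n) ~ sqrt(2π / (n · φ''(0))) · e^(−n φ(0)) = sqrt(2π / (6n)) = sqrt(π/(3n)).
The 17 · x^4 term contributes only at subleading order (an O(1/n) relative correction).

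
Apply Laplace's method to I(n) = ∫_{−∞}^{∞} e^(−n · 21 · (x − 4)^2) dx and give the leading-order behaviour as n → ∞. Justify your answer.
I(n) = sqrt(π/(21n))

Here φ(x) = 21 · (x − 4)^2 has its unique minimum at x* = 4 with φ(x*) = 0 and φ''(x*) = 42. Laplace's method gives
  I(n) ~ e^(−n φ(x*)) · sqrt(2π / (n · φ''(x*))) = sqrt(2π / (42n)) = sqrt(π/(21n)).
This is exact: substituting u = (x − 4)·sqrt(21n) gives I(n) = (1/sqrt(21n)) ∫_{−∞}^{∞} e^(−u^2) du = sqrt(π/(21n)).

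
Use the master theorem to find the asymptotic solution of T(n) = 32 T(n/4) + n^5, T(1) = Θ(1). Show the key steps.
T(n) = Θ(n^5)

log_4 32 ≈ 2.500. f(n) = n^5 dominates n^(log_4 32) since 5 > 2.500, and the regularity condition a·f(n/b) = 32·(n/4)^5 = (32/1024)·n^5 ≤ c·f(n) holds with c = 32/1024 ≈ 0.0312 < 1. So this is Case 3: T(n) = Θ(f(n)) = Θ(n^5).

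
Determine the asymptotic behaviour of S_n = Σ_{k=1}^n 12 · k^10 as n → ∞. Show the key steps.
S_n ~ 12 · n^11 / 11

By integral comparison (Euler-Maclaurin), Σ_{k=1}^n 12 · k^10 = 12 · ∫_0^n x^10 dx + O(n^10) = 12 · n^11/11 + O(n^10). (Equivalently, Faulhaber's formula gives the same leading term.)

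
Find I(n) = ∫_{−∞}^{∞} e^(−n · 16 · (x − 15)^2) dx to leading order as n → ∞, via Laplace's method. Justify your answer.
I(n) = sqrt(π/(16n))

Here φ(x) = 16 · (x − 15)^2 has its unique minimum at x* = 15 with φ(x*) = 0 and φ''(x*) = 32. Laplace's method gives
  I(n) ~ e^(−n φ(x*)) · sqrt(2π / (n · φ''(x*))) = sqrt(2π / (32n)) = sqrt(π/(16n)).
This is exact: substituting u = (x − 15)·sqrt(16n) gives I(n) = (1/sqrt(16n)) ∫_{−∞}^{∞} e^(−u^2) du = sqrt(π/(16n)).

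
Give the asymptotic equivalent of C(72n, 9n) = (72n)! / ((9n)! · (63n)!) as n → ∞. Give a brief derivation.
C(72n, 9n) ~ (16777216/823543)^(9n) · sqrt(4/(7π·9n))

Write N = 9n. Apply Stirling to each factorial:
  (8N)! ~ sqrt(2π·8N) · (8N/e)^(8N),
  N! ~ sqrt(2π N) · (N/e)^N,
  (7N)! ~ sqrt(2π·7N) · (7N/e)^(7N).
The exponential factors combine to (8N)^(8N) / (N^N · (7N)^(7N)) = 8^(8N)/7^(7N) = (8^8/7^7)^N = (16777216/823543)^N.
The square-root prefactors combine to sqrt(2π·8N) / (sqrt(2π N)·sqrt(2π·7N)) = sqrt(8 / (2π·7·N)) = sqrt(4/(7π·9n)).
Substituting N = 9n: C(72n, 9n) ~ (16777216/823543)^(9n) · sqrt(4/(7π·9n)).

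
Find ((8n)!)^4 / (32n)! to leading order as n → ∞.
((8n)!)^4/(32n)! ~ ((2π·8n)^(3/2) / 2) · 4^(−4·8n)  →  0

Write N = 8n. Stirling: N! ~ sqrt(2π N)(N/e)^N and (4N)! ~ sqrt(2π·4N)·(4N/e)^(4N).
  (N!)^4/(4N)! ~ (2π N)^(4/2) (N/e)^(4N) / [sqrt(2π·4N) (4N/e)^(4N)]
     = (2π N)^(4/2) / sqrt(2π·4N) · (N/(4N))^(4N)
     = (2π N)^((4−1)/2) / 2 · 4^(−4N).
Since 4^4 > 1, the factor 4^(−4N) decays exponentially, so the ratio → 0. Substituting N = 8n gives the stated form.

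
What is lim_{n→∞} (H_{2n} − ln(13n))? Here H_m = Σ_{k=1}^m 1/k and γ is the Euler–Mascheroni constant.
lim = ln(2/13) + γ

By Euler-Maclaurin, H_m = ln m + γ + O(1/m). So
  H_{2n} − ln(13n) = ln(2n) + γ − ln(13n) + O(1/n)
                       = ln(2/13) + γ + O(1/n).
Hence the limit is ln(2/13) + γ.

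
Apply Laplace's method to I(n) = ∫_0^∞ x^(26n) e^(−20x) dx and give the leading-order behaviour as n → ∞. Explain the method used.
I(n) ~ (sqrt(2π·26n) / 20) · (26n/(20e))^(26n)

Write the integrand as exp(26n ln x − 20x) and set f(x) = 26n ln x − 20x. Then f'(x) = 26n/x − 20 = 0 at x* = 26n/20, and f''(x*) = −26n/x*^2 = −20^2/(26n). Laplace's method (interior maximum) gives
  I(n) ~ e^(f(x*)) · sqrt(2π / |f''(x*)|)
        = exp(26n ln(26n/20) − 26n) · sqrt(2π · 26n / 20^2)
        = (26n/20)^(26n) e^(−26n) · sqrt(2π·26n) / 20
        = (sqrt(2π·26n) / 20) · (26n/(20e))^(26n).
This matches Γ(26n+1)/20^(26n+1) with Stirling applied to Γ.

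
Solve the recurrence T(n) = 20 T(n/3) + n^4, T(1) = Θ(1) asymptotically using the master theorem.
T(n) = Θ(n^4)

log_3 20 ≈ 2.727. f(n) = n^4 dominates n^(log_3 20) since 4 > 2.727, and the regularity condition a·f(n/b) = 20·(n/3)^4 = (20/81)·n^4 ≤ c·f(n) holds with c = 20/81 ≈ 0.247 < 1. So this is Case 3: T(n) = Θ(f(n)) = Θ(n^4).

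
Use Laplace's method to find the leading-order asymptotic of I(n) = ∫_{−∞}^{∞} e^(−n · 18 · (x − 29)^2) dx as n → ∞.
I(n) = sqrt(π/(18n))

Here φ(x) = 18 · (x − 29)^2 has its unique minimum at x* = 29 with φ(x*) = 0 and φ''(x*) = 36. Laplace's method gives
  I(n) ~ e^(−n φ(x*)) · sqrt(2π / (n · φ''(x*))) = sqrt(2π / (36n)) = sqrt(π/(18n)).
This is exact: substituting u = (x − 29)·sqrt(18n) gives I(n) = (1/sqrt(18n)) ∫_{−∞}^{∞} e^(−u^2) du = sqrt(π/(18n)).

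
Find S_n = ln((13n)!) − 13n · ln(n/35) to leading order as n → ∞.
S_n ~ 13n · (ln 455 − 1) + O(ln n)

Stirling: ln((13n)!) = 13n ln(13n) − 13n + O(ln n).
  S_n = 13n ln(13n) − 13n − 13n ln(n/35) + O(ln n)
      = 13n ln(13n) − 13n ln n + 13n ln 35 − 13n + O(ln n)
      = 13n ln 13 + 13n ln 35 − 13n + O(ln n)
      = 13n (ln 455 − 1) + O(ln n).
Numerically ln(455) − 1 ≈ 5.1203.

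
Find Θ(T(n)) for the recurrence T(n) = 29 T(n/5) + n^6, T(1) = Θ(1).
T(n) = Θ(n^6)

log_5 29 ≈ 2.092. f(n) = n^6 dominates n^(log_5 29) since 6 > 2.092, and the regularity condition a·f(n/b) = 29·(n/5)^6 = (29/15625)·n^6 ≤ c·f(n) holds with c = 29/15625 ≈ 0.00186 < 1. So this is Case 3: T(n) = Θ(f(n)) = Θ(n^6).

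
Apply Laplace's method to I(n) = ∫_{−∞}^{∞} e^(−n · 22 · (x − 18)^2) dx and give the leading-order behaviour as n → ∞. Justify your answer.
I(n) = sqrt(π/(22n))

Here φ(x) = 22 · (x − 18)^2 has its unique minimum at x* = 18 with φ(x*) = 0 and φ''(x*) = 44. Laplace's method gives
  I(n) ~ e^(−n φ(x*)) · sqrt(2π / (n · φ''(x*))) = sqrt(2π / (44n)) = sqrt(π/(22n)).
This is exact: substituting u = (x − 18)·sqrt(22n) gives I(n) = (1/sqrt(22n)) ∫_{−∞}^{∞} e^(−u^2) du = sqrt(π/(22n)).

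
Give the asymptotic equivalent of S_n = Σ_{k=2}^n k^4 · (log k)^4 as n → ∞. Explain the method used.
S_n ~ n^5 · (log n)^4 / 5

By integral comparison, S_n = ∫_1^n x^4 · (log x)^4 dx + O(n^4 · (log n)^4). For the integral, the leading term of ∫_1^n x^4 (log x)^4 dx is n^5/5 · (log n)^4 (by repeated integration by parts; each step lowers the log-exponent and produces a relatively O(1/log n) correction). Hence S_n ~ n^5 · (log n)^4 / 5.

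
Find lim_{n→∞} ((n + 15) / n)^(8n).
lim = e^120

Rewrite as (1 + 15/n)^(8n). By the standard limit (1 + x/n)^n → e^x, we have (1 + 15/n)^n → e^15, and raising to the 8th power gives e^120.
More precisely, ln[(1 + 15/n)^(8n)] = 8n · ln(1 + 15/n) = 8n · (15/n + O(1/n^2)) = 120 + O(1/n) → 120.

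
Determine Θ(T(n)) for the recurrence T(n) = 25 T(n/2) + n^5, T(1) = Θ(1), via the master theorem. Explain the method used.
T(n) = Θ(n^5)

log_2 25 ≈ 4.644. f(n) = n^5 dominates n^(log_2 25) since 5 > 4.644, and the regularity condition a·f(n/b) = 25·(n/2)^5 = (25/32)·n^5 ≤ c·f(n) holds with c = 25/32 ≈ 0.781 < 1. So this is Case 3: T(n) = Θ(f(n)) = Θ(n^5).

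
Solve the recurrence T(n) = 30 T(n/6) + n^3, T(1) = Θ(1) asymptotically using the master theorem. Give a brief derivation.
T(n) = Θ(n^3)

log_6 30 ≈ 1.898. f(n) = n^3 dominates n^(log_6 30) since 3 > 1.898, and the regularity condition a·f(n/b) = 30·(n/6)^3 = (30/216)·n^3 ≤ c·f(n) holds with c = 30/216 ≈ 0.139 < 1. So this is Case 3: T(n) = Θ(f(n)) = Θ(n^3).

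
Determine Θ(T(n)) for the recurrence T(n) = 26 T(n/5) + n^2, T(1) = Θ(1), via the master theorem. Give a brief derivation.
T(n) = Θ(n^(log_5 26))

Master theorem: compare f(n) = n^2 to n^(log_5 26) where log_5 26 ≈ 2.024. Since 2 < log_5 26, we have f(n) = O(n^(log_5 26 − ε)) for some ε > 0 — Case 1. Hence T(n) = Θ(n^(log_5 26)).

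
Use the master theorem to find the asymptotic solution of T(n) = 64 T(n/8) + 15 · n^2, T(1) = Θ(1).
T(n) = Θ(n^2 log n)

log_8 64 = 2, and f(n) = 15 · n^2 = Θ(n^(log_8 64)). This is Case 2 of the master theorem: T(n) = Θ(f(n) · log n) = Θ(n^2 log n).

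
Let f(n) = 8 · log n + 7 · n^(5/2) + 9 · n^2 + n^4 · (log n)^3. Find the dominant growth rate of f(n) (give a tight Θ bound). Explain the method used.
f(n) ∈ Θ(n^4 · (log n)^3)

Compare the terms by growth order. For large n, n^a · (log n)^b dominates n^a' · (log n)^b' iff a > a', or (a = a' and b > b'). Ranking the 4 terms shows the dominant one is n^4 · (log n)^3. Hence f(n) ∈ Θ(n^4 · (log n)^3).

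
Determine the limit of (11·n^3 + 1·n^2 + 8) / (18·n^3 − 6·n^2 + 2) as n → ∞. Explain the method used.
lim = 11/18

For large n the leading n^3 terms dominate both numerator and denominator. Dividing top and bottom by n^3, every other term tends to 0, leaving 11/18.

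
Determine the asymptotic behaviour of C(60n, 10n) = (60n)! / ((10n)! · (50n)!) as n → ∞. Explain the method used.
C(60n, 10n) ~ (46656/3125)^(10n) · sqrt(3/(5π·10n))

Write N = 10n. Apply Stirling to each factorial:
  (6N)! ~ sqrt(2π·6N) · (6N/e)^(6N),
  N! ~ sqrt(2π N) · (N/e)^N,
  (5N)! ~ sqrt(2π·5N) · (5N/e)^(5N).
The exponential factors combine to (6N)^(6N) / (N^N · (5N)^(5N)) = 6^(6N)/5^(5N) = (6^6/5^5)^N = (46656/3125)^N.
The square-root prefactors combine to sqrt(2π·6N) / (sqrt(2π N)·sqrt(2π·5N)) = sqrt(6 / (2π·5·N)) = sqrt(3/(5π·10n)).
Substituting N = 10n: C(60n, 10n) ~ (46656/3125)^(10n) · sqrt(3/(5π·10n)).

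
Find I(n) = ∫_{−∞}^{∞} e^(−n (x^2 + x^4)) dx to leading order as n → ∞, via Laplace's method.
I(n) ~ sqrt(π/n)

φ(x) = x^2 + x^4 has its unique global minimum at x* = 0 (since φ'(x) = 2x + 4x^3 = 0 only at x = 0 for real x with both coefficients positive, and φ → ∞ as |x| → ∞). At x* = 0, φ(0) = 0 and φ''(0) = 2. Laplace's method then gives
  I(n) ~ sqrt(2π / (n · φ''(0))) · e^(−n φ(0)) = sqrt(2π / (2n)) = sqrt(π/n).
The x^4 term contributes only at subleading order (an O(1/n) relative correction).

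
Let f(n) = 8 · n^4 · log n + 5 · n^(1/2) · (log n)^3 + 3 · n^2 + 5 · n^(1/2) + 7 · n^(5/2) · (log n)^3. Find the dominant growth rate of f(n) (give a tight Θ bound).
f(n) ∈ Θ(n^4 · log n)

Compare the terms by growth order. For large n, n^a · (log n)^b dominates n^a' · (log n)^b' iff a > a', or (a = a' and b > b'). Ranking the 5 terms shows the dominant one is 8 · n^4 · log n. Hence f(n) ∈ Θ(n^4 · log n).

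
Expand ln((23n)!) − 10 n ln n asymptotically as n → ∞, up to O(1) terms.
ln((23n)!) − 10 n ln n = 13 n ln n + 23(ln 23 − 1) n + (1/2) ln(2π·23n) + O(1/n)

Stirling: ln((23n)!) = 23n ln(23n) − 23n + (1/2) ln(2π·23n) + O(1/n).
Expand 23n ln(23n) = 23n (ln n + ln 23) = 23n ln n + 23n ln 23.
Subtract 10n ln n: leading term is (23 − 10) n ln n = 13 n ln n. The next term is 23n ln 23 − 23n = 23(ln 23 − 1) n. Then the (1/2) ln(2π·23n) correction.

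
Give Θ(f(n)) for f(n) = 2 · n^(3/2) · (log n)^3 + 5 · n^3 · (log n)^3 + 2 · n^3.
f(n) ∈ Θ(n^3 · (log n)^3)

Compare the terms by growth order. For large n, n^a · (log n)^b dominates n^a' · (log n)^b' iff a > a', or (a = a' and b > b'). Ranking the 3 terms shows the dominant one is 5 · n^3 · (log n)^3. Hence f(n) ∈ Θ(n^3 · (log n)^3).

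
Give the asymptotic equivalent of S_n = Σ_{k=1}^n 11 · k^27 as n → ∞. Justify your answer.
S_n ~ 11 · n^28 / 28

By integral comparison (Euler-Maclaurin), Σ_{k=1}^n 11 · k^27 = 11 · ∫_0^n x^27 dx + O(n^27) = 11 · n^28/28 + O(n^27). (Equivalently, Faulhaber's formula gives the same leading term.)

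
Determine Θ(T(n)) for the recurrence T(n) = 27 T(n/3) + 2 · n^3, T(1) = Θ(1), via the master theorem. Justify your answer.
T(n) = Θ(n^3 log n)

log_3 27 = 3, and f(n) = 2 · n^3 = Θ(n^(log_3 27)). This is Case 2 of the master theorem: T(n) = Θ(f(n) · log n) = Θ(n^3 log n).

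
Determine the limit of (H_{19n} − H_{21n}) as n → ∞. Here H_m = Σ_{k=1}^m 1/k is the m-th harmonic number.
lim = ln(19/21)

Euler-Maclaurin gives H_m = ln m + γ + 1/(2m) + O(1/m^2). The γ and O(1/m) terms cancel in the difference:
  H_{19n} − H_{21n} = ln(19n) − ln(21n) + O(1/n) = ln(19/21) + O(1/n).
Hence the limit is ln(19/21).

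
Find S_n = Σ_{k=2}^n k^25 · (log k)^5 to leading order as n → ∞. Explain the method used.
S_n ~ n^26 · (log n)^5 / 26

By integral comparison, S_n = ∫_1^n x^25 · (log x)^5 dx + O(n^25 · (log n)^5). For the integral, the leading term of ∫_1^n x^25 (log x)^5 dx is n^26/26 · (log n)^5 (by repeated integration by parts; each step lowers the log-exponent and produces a relatively O(1/log n) correction). Hence S_n ~ n^26 · (log n)^5 / 26.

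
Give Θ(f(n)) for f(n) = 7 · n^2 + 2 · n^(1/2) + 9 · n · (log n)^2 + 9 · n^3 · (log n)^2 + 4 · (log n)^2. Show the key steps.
f(n) ∈ Θ(n^3 · (log n)^2)

Compare the terms by growth order. For large n, n^a · (log n)^b dominates n^a' · (log n)^b' iff a > a', or (a = a' and b > b'). Ranking the 5 terms shows the dominant one is 9 · n^3 · (log n)^2. Hence f(n) ∈ Θ(n^3 · (log n)^2).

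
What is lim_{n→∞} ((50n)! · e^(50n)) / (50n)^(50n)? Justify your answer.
lim = ∞

Stirling: (50n)! ~ sqrt(2π·50n) · (50n/e)^(50n). Hence
  (50n)! · e^(50n) / (50n)^(50n) ~ sqrt(2π·50n) = sqrt(2π·50) · sqrt(n) → ∞.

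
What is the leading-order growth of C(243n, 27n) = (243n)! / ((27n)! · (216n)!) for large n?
C(243n, 27n) ~ (387420489/16777216)^(27n) · sqrt(9/(16π·27n))

Write N = 27n. Apply Stirling to each factorial:
  (9N)! ~ sqrt(2π·9N) · (9N/e)^(9N),
  N! ~ sqrt(2π N) · (N/e)^N,
  (8N)! ~ sqrt(2π·8N) · (8N/e)^(8N).
The exponential factors combine to (9N)^(9N) / (N^N · (8N)^(8N)) = 9^(9N)/8^(8N) = (9^9/8^8)^N = (387420489/16777216)^N.
The square-root prefactors combine to sqrt(2π·9N) / (sqrt(2π N)·sqrt(2π·8N)) = sqrt(9 / (2π·8·N)) = sqrt(9/(16π·27n)).
Substituting N = 27n: C(243n, 27n) ~ (387420489/16777216)^(27n) · sqrt(9/(16π·27n)).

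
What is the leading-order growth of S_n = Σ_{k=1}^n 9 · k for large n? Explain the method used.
S_n ~ 9 · n^2 / 2

By integral comparison (Euler-Maclaurin), Σ_{k=1}^n 9 · k = 9 · ∫_0^n x^1 dx + O(n) = 9 · n^2/2 + O(n). (Equivalently, Faulhaber's formula gives the same leading term.)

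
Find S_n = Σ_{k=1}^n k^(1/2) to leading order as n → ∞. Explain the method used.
S_n ~ (2/3) · n^(3/2)

Integral comparison: Σ_{k=1}^n k^(1/2) = ∫_0^n x^(1/2) dx + O(n^(1/2)). The integral is n^(1 + 1/2) / (1 + 1/2) = n^((1+2)/2) / ((1+2)/2) = (2/3) · n^(3/2).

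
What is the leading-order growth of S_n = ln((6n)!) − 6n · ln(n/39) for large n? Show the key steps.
S_n ~ 6n · (ln 234 − 1) + O(ln n)

Stirling: ln((6n)!) = 6n ln(6n) − 6n + O(ln n).
  S_n = 6n ln(6n) − 6n − 6n ln(n/39) + O(ln n)
      = 6n ln(6n) − 6n ln n + 6n ln 39 − 6n + O(ln n)
      = 6n ln 6 + 6n ln 39 − 6n + O(ln n)
      = 6n (ln 234 − 1) + O(ln n).
Numerically ln(234) − 1 ≈ 4.4553.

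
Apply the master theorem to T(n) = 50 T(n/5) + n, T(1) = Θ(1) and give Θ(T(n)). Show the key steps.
T(n) = Θ(n^(log_5 50))

Master theorem: compare f(n) = n to n^(log_5 50) where log_5 50 ≈ 2.431. Since 1 < log_5 50, we have f(n) = O(n^(log_5 50 − ε)) for some ε > 0 — Case 1. Hence T(n) = Θ(n^(log_5 50)).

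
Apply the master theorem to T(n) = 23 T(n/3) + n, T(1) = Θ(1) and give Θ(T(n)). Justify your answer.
T(n) = Θ(n^(log_3 23))

Master theorem: compare f(n) = n to n^(log_3 23) where log_3 23 ≈ 2.854. Since 1 < log_3 23, we have f(n) = O(n^(log_3 23 − ε)) for some ε > 0 — Case 1. Hence T(n) = Θ(n^(log_3 23)).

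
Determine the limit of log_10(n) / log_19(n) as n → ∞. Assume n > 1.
lim = ln(19) / ln(10) = log_10(19)

Change of base: log_10(n) = ln n / ln 10 and log_19(n) = ln n / ln 19. The ratio is (ln n / ln 10) · (ln 19 / ln n) = ln 19 / ln 10, a constant independent of n. So the limit is ln 19 / ln 10 = log_10(19).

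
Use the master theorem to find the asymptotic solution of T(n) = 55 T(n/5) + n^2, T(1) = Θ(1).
T(n) = Θ(n^(log_5 55))

Master theorem: compare f(n) = n^2 to n^(log_5 55) where log_5 55 ≈ 2.490. Since 2 < log_5 55, we have f(n) = O(n^(log_5 55 − ε)) for some ε > 0 — Case 1. Hence T(n) = Θ(n^(log_5 55)).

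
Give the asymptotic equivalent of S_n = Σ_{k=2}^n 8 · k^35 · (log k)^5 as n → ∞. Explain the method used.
S_n ~ 2 · n^36 · (log n)^5 / 9

By integral comparison, S_n = ∫_1^n 8 · x^35 · (log x)^5 dx + O(n^35 · (log n)^5). For the integral, the leading term of ∫_1^n x^35 (log x)^5 dx is n^36/36 · (log n)^5 (by repeated integration by parts; each step lowers the log-exponent and produces a relatively O(1/log n) correction). Hence S_n ~ 2 · n^36 · (log n)^5 / 9.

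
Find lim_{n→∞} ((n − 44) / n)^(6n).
lim = e^(−264)

Rewrite as (1 − 44/n)^(6n). By the standard limit (1 + x/n)^n → e^x, we have (1 − 44/n)^n → e^(−44), and raising to the 6th power gives e^(−264).
More precisely, ln[(1 − 44/n)^(6n)] = 6n · ln(1 − 44/n) = 6n · (-44/n + O(1/n^2)) = -264 + O(1/n) → -264.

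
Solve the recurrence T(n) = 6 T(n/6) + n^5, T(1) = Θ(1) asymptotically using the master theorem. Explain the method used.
T(n) = Θ(n^5)

log_6 6 ≈ 1.000. f(n) = n^5 dominates n^(log_6 6) since 5 > 1.000, and the regularity condition a·f(n/b) = 6·(n/6)^5 = (6/7776)·n^5 ≤ c·f(n) holds with c = 6/7776 ≈ 0.000772 < 1. So this is Case 3: T(n) = Θ(f(n)) = Θ(n^5).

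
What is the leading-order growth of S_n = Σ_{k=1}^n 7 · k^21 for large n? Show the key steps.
S_n ~ 7 · n^22 / 22

By integral comparison (Euler-Maclaurin), Σ_{k=1}^n 7 · k^21 = 7 · ∫_0^n x^21 dx + O(n^21) = 7 · n^22/22 + O(n^21). (Equivalently, Faulhaber's formula gives the same leading term.)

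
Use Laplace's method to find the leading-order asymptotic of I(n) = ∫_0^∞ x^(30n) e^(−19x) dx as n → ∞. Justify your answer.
I(n) ~ (sqrt(2π·30n) / 19) · (30n/(19e))^(30n)

Write the integrand as exp(30n ln x − 19x) and set f(x) = 30n ln x − 19x. Then f'(x) = 30n/x − 19 = 0 at x* = 30n/19, and f''(x*) = −30n/x*^2 = −19^2/(30n). Laplace's method (interior maximum) gives
  I(n) ~ e^(f(x*)) · sqrt(2π / |f''(x*)|)
        = exp(30n ln(30n/19) − 30n) · sqrt(2π · 30n / 19^2)
        = (30n/19)^(30n) e^(−30n) · sqrt(2π·30n) / 19
        = (sqrt(2π·30n) / 19) · (30n/(19e))^(30n).
This matches Γ(30n+1)/19^(30n+1) with Stirling applied to Γ.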